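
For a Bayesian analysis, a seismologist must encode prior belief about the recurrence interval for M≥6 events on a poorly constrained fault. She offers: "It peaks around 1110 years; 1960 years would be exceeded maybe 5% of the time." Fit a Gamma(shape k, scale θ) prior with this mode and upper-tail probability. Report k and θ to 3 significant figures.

Gamma(k,θ) with k>1 has mode (k−1)θ, so θ = 1110/(k−1).
Need P(X < 1960) = 0.95 with θ tied to k this way. Start at k = 2, θ = 1110: P(X<1960) ≈ 0.527.
Too low — raise k to concentrate. Iterating converges to k ≈ 9.63.
Then θ = 1110/(9.63−1) ≈ 129.

k ≈ 9.63, θ ≈ 129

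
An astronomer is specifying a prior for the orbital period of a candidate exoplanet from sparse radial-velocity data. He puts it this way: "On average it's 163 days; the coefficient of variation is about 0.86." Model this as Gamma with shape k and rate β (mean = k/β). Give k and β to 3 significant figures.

For Gamma(k, rate β): mean = k/β, variance = k/β², so CV = 1/√k.
CV = 0.86, hence k = 1/CV² = 1.35.
Then β = k/mean = 1.35/163 = 0.00829.

k ≈ 1.35, β ≈ 0.00829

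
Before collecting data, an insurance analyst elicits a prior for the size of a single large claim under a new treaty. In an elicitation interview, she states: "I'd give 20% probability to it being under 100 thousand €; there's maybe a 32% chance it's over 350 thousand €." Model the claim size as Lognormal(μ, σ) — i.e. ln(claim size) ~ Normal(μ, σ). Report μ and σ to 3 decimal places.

If T ~ Lognormal(μ,σ) then ln T ~ Normal(μ,σ), so the p-quantile of ln T is μ + z_p·σ.
ln(100) = 4.605 and ln(350) = 5.858; z_{0.2} = -0.8416, z_{0.68} = 0.4677.
σ = (5.858 − 4.605)/(0.4677 − (-0.8416)) = 0.957.
μ = 4.605 − (-0.8416)·0.957 = 5.410.

μ ≈ 5.410, σ ≈ 0.957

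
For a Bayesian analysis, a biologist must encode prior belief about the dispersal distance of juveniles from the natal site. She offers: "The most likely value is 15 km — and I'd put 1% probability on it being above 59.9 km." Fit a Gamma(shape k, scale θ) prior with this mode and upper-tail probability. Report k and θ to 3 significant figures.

Gamma(k,θ) with k>1 has mode (k−1)θ, so θ = 15/(k−1).
Need P(X < 59.9) = 0.99 with θ tied to k this way. Start at k = 2, θ = 15: P(X<59.9) ≈ 0.908.
Too low — raise k to concentrate. Iterating converges to k ≈ 3.18.
Then θ = 15/(3.18−1) ≈ 6.88.

k ≈ 3.18, θ ≈ 6.88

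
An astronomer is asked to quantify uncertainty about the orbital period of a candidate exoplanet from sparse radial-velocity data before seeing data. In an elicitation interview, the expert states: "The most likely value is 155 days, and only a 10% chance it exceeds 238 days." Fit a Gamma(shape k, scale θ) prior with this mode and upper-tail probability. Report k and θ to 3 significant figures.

k ≈ 11.2, θ ≈ 15.3

Gamma(k,θ) with k>1 has mode (k−1)θ, so θ = 155/(k−1).
Need P(X < 238) = 0.9 with θ tied to k this way. Start at k = 2, θ = 155: P(X<238) ≈ 0.454.
Too low — raise k to concentrate. Iterating converges to k ≈ 11.2.
Then θ = 155/(11.2−1) ≈ 15.3.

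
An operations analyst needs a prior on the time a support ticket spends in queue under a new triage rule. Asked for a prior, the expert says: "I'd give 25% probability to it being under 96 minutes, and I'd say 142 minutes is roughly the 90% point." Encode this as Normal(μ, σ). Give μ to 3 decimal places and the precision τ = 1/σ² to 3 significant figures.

The p-quantile of Normal(μ,σ) is μ + z_p·σ, with z_{0.25} = -0.6745 and z_{0.9} = 1.282.
Eliminate σ: μ = (z₂·x₁ − z₁·x₂)/(z₂ − z₁) = (1.282·96 − (-0.6745)·142)/1.956 = 111.862.
Then σ = (x₂ − x₁)/(z₂ − z₁) = (142 − 96)/1.956 = 23.517.
Precision τ = 1/σ² = 1/23.52² = 0.00181.

μ = 111.862, τ = 0.00181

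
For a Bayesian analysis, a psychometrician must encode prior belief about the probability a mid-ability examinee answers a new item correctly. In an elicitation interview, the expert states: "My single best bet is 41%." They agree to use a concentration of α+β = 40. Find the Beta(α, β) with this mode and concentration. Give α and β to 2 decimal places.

α = 16.58, β = 23.42

For α,β > 1 the Beta mode is (α−1)/(α+β−2). With α+β = 40, the mode is (α−1)/38.
Set (α−1)/38 = 0.41 → α = 1 + 0.41·38 = 16.58.
β = 40 − α = 23.42.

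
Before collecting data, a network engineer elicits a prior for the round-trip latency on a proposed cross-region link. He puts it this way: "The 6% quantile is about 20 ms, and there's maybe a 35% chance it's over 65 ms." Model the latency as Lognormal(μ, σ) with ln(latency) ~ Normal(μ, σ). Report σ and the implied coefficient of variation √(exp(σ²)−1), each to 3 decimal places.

σ ≈ 0.608, CV ≈ 0.668

If T ~ Lognormal(μ,σ) then ln T ~ Normal(μ,σ), so the p-quantile of ln T is μ + z_p·σ.
ln(20) = 2.996 and ln(65) = 4.174; z_{0.06} = -1.555, z_{0.65} = 0.3853.
σ = (4.174 − 2.996)/(0.3853 − (-1.555)) = 0.608.
μ = 2.996 − (-1.555)·0.608 = 3.940.
CV = √(exp(σ²)−1) = √(exp(0.3691)−1) = 0.668.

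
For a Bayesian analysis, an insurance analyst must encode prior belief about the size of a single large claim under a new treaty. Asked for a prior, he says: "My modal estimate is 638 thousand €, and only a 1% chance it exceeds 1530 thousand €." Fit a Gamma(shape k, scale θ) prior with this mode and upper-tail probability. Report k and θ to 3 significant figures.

Gamma(k,θ) with k>1 has mode (k−1)θ, so θ = 638/(k−1).
Need P(X < 1530) = 0.99 with θ tied to k this way. Start at k = 2, θ = 638: P(X<1530) ≈ 0.691.
Too low — raise k to concentrate. Iterating converges to k ≈ 7.19.
Then θ = 638/(7.19−1) ≈ 103.

k ≈ 7.19, θ ≈ 103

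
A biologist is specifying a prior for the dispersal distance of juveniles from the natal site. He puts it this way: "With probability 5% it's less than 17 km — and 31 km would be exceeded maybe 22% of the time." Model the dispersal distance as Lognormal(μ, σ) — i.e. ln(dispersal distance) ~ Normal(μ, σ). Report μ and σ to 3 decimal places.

μ ≈ 3.242, σ ≈ 0.249

If T ~ Lognormal(μ,σ) then ln T ~ Normal(μ,σ), so the p-quantile of ln T is μ + z_p·σ.
ln(17) = 2.833 and ln(31) = 3.434; z_{0.05} = -1.645, z_{0.78} = 0.7722.
σ = (3.434 − 2.833)/(0.7722 − (-1.645)) = 0.249.
μ = 2.833 − (-1.645)·0.249 = 3.242.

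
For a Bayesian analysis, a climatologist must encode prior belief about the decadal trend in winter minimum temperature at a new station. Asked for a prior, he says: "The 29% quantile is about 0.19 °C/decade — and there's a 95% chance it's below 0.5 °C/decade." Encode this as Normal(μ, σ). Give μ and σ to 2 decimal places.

μ = 0.27, σ = 0.14

For Normal(μ,σ), the p-quantile is μ + z_p·σ. Here z_{0.29} = -0.5534, z_{0.95} = 1.645.
So 0.19 = μ − 0.5534σ and 0.5 = μ + 1.645σ.
Subtracting: σ = (0.5 − 0.19)/(1.645 − (-0.5534)) = 0.14.
Then μ = 0.19 − (-0.5534)·0.14 = 0.27.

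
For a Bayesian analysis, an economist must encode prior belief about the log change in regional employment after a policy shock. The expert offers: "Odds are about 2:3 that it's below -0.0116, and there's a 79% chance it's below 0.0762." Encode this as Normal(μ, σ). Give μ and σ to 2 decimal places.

The p-quantile of Normal(μ,σ) is μ + z_p·σ, with z_{0.4} = -0.2533 and z_{0.79} = 0.8064.
Eliminate σ: μ = (z₂·x₁ − z₁·x₂)/(z₂ − z₁) = (0.8064·-0.0116 − (-0.2533)·0.0762)/1.06 = 0.01.
Then σ = (x₂ − x₁)/(z₂ − z₁) = (0.0762 − -0.0116)/1.06 = 0.08.

μ = 0.01, σ = 0.08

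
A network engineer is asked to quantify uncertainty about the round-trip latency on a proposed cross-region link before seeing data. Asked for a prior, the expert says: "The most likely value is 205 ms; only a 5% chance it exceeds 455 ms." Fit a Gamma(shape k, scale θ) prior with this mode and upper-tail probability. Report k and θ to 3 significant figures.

k ≈ 5.32, θ ≈ 47.4

Gamma(k,θ) with k>1 has mode (k−1)θ, so θ = 205/(k−1).
Need P(X < 455) = 0.95 with θ tied to k this way. Start at k = 2, θ = 205: P(X<455) ≈ 0.650.
Too low — raise k to concentrate. Iterating converges to k ≈ 5.32.
Then θ = 205/(5.32−1) ≈ 47.4.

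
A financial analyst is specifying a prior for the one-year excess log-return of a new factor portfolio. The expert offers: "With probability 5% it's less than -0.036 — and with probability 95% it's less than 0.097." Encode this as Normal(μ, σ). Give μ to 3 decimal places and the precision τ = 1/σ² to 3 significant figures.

μ = 0.031, τ = 612

The p-quantile of Normal(μ,σ) is μ + z_p·σ, with z_{0.05} = -1.645 and z_{0.95} = 1.645.
Eliminate σ: μ = (z₂·x₁ − z₁·x₂)/(z₂ − z₁) = (1.645·-0.036 − (-1.645)·0.097)/3.29 = 0.031.
Then σ = (x₂ − x₁)/(z₂ − z₁) = (0.097 − -0.036)/3.29 = 0.040.
Precision τ = 1/σ² = 1/0.04043² = 612.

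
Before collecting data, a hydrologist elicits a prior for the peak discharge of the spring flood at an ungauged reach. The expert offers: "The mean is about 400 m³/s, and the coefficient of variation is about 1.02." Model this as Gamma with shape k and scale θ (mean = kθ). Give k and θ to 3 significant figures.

k ≈ 0.961, θ ≈ 416

For Gamma(k, scale θ): mean = kθ, variance = kθ², so CV = 1/√k.
CV = 1.02, hence k = 1/CV² = 0.961.
Then θ = mean/k = 400/0.961 = 416.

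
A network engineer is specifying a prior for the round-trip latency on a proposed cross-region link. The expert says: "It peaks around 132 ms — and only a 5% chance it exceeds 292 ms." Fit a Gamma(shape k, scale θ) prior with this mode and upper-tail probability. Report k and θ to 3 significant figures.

k ≈ 5.36, θ ≈ 30.3

Gamma(k,θ) with k>1 has mode (k−1)θ, so θ = 132/(k−1).
Need P(X < 292) = 0.95 with θ tied to k this way. Start at k = 2, θ = 132: P(X<292) ≈ 0.648.
Too low — raise k to concentrate. Iterating converges to k ≈ 5.36.
Then θ = 132/(5.36−1) ≈ 30.3.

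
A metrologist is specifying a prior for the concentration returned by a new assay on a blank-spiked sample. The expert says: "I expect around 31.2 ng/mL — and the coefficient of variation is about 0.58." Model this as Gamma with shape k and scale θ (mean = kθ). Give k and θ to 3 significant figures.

For Gamma(k, scale θ): mean = kθ, variance = kθ², so CV = 1/√k.
CV = 0.58, hence k = 1/CV² = 2.97.
Then θ = mean/k = 31.2/2.97 = 10.5.

k ≈ 2.97, θ ≈ 10.5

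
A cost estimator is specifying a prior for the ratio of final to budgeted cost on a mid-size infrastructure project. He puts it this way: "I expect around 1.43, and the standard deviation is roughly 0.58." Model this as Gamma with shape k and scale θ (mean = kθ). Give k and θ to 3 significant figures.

k ≈ 6.08, θ ≈ 0.235

For Gamma(k, scale θ): mean = kθ, variance = kθ², so CV = 1/√k.
CV = SD/mean = 0.58/1.43 = 0.4056, hence k = 1/CV² = 6.08.
Then θ = mean/k = 1.43/6.08 = 0.235.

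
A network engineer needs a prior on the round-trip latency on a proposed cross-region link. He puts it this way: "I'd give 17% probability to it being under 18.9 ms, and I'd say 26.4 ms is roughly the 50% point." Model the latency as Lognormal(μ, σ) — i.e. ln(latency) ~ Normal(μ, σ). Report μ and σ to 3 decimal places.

If T ~ Lognormal(μ,σ) then ln T ~ Normal(μ,σ), so the p-quantile of ln T is μ + z_p·σ.
ln(18.9) = 2.939 and ln(26.4) = 3.273; z_{0.17} = -0.9542, z_{0.5} = 0.
σ = (3.273 − 2.939)/(0 − (-0.9542)) = 0.350.
μ = 2.939 − (-0.9542)·0.350 = 3.273.

μ ≈ 3.273, σ ≈ 0.350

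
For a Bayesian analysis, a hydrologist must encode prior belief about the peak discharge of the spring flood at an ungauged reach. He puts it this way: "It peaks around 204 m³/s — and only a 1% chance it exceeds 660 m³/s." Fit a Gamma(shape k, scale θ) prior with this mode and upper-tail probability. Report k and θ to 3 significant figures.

Gamma(k,θ) with k>1 has mode (k−1)θ, so θ = 204/(k−1).
Need P(X < 660) = 0.99 with θ tied to k this way. Start at k = 2, θ = 204: P(X<660) ≈ 0.833.
Too low — raise k to concentrate. Iterating converges to k ≈ 4.21.
Then θ = 204/(4.21−1) ≈ 63.6.

k ≈ 4.21, θ ≈ 63.6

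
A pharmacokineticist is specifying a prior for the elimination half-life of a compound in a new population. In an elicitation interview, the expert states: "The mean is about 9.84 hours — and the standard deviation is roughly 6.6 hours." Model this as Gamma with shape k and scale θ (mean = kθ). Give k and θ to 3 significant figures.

For Gamma(k, scale θ): mean = kθ, variance = kθ², so CV = 1/√k.
CV = SD/mean = 6.6/9.84 = 0.6707, hence k = 1/CV² = 2.22.
Then θ = mean/k = 9.84/2.22 = 4.43.

k ≈ 2.22, θ ≈ 4.43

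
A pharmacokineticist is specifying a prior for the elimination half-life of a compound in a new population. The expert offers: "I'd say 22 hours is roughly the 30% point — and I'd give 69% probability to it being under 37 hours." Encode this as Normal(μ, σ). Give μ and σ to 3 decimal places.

μ = 29.710, σ = 14.702

The p-quantile of Normal(μ,σ) is μ + z_p·σ, with z_{0.3} = -0.5244 and z_{0.69} = 0.4959.
Eliminate σ: μ = (z₂·x₁ − z₁·x₂)/(z₂ − z₁) = (0.4959·22 − (-0.5244)·37)/1.02 = 29.710.
Then σ = (x₂ − x₁)/(z₂ − z₁) = (37 − 22)/1.02 = 14.702.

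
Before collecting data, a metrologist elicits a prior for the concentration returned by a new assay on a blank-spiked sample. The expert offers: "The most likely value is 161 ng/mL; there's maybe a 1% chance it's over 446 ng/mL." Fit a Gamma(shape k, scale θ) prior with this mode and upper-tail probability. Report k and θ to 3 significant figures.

k ≈ 5.42, θ ≈ 36.4

Gamma(k,θ) with k>1 has mode (k−1)θ, so θ = 161/(k−1).
Need P(X < 446) = 0.99 with θ tied to k this way. Start at k = 2, θ = 161: P(X<446) ≈ 0.764.
Too low — raise k to concentrate. Iterating converges to k ≈ 5.42.
Then θ = 161/(5.42−1) ≈ 36.4.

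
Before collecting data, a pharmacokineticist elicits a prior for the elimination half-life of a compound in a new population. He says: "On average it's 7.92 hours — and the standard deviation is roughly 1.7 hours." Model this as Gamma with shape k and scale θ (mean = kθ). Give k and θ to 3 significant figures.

For Gamma(k, scale θ): mean = kθ, variance = kθ², so CV = 1/√k.
CV = SD/mean = 1.7/7.92 = 0.2146, hence k = 1/CV² = 21.7.
Then θ = mean/k = 7.92/21.7 = 0.365.

k ≈ 21.7, θ ≈ 0.365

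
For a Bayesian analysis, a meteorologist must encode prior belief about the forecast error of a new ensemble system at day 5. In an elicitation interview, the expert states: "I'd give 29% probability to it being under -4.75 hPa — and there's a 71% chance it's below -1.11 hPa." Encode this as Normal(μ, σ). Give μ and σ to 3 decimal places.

The p-quantile of Normal(μ,σ) is μ + z_p·σ, with z_{0.29} = -0.5534 and z_{0.71} = 0.5534.
Eliminate σ: μ = (z₂·x₁ − z₁·x₂)/(z₂ − z₁) = (0.5534·-4.75 − (-0.5534)·-1.11)/1.107 = -2.930.
Then σ = (x₂ − x₁)/(z₂ − z₁) = (-1.11 − -4.75)/1.107 = 3.289.

μ = -2.930, σ = 3.289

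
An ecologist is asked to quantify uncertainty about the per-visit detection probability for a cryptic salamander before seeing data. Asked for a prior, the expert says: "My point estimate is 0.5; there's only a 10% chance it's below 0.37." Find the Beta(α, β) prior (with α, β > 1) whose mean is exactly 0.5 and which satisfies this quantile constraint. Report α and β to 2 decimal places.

With mean 0.5 fixed, write α = 0.5s, β = 0.5s where s = α+β.
Need P(θ < 0.37) = 0.1 under Beta(0.5s, 0.5s). Normal approximation: (q−m)/√(m(1−m)/s) ≈ z_{0.1} = -1.28, so s ≈ 0.5·0.5·(-1.28)²/(0.37−0.5)² = 24.3.
At s = 24.3: P(θ<0.37) ≈ 0.098. Adjusting to match 0.1 gives s ≈ 23.96.
So α = 0.5·23.96 ≈ 11.98, β = 0.5·23.96 ≈ 11.98.

α ≈ 11.98, β ≈ 11.98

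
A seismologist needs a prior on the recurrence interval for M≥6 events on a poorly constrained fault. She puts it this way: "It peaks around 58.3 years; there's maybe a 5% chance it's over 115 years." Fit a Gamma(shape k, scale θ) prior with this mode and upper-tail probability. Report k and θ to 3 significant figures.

Gamma(k,θ) with k>1 has mode (k−1)θ, so θ = 58.3/(k−1).
Need P(X < 115) = 0.95 with θ tied to k this way. Start at k = 2, θ = 58.3: P(X<115) ≈ 0.587.
Too low — raise k to concentrate. Iterating converges to k ≈ 7.01.
Then θ = 58.3/(7.01−1) ≈ 9.7.

k ≈ 7.01, θ ≈ 9.7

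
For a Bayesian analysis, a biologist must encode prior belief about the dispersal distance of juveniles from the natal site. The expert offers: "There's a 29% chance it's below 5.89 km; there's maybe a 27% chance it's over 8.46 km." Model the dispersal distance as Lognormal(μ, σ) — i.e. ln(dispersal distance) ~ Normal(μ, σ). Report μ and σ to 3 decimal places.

μ ≈ 1.945, σ ≈ 0.310

If T ~ Lognormal(μ,σ) then ln T ~ Normal(μ,σ), so the p-quantile of ln T is μ + z_p·σ.
ln(5.89) = 1.773 and ln(8.46) = 2.135; z_{0.29} = -0.5534, z_{0.73} = 0.6128.
σ = (2.135 − 1.773)/(0.6128 − (-0.5534)) = 0.310.
μ = 1.773 − (-0.5534)·0.310 = 1.945.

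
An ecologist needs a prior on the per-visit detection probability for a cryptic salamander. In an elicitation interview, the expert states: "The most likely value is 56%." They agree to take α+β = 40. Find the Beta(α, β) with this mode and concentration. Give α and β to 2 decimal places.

α = 22.28, β = 17.72

For α,β > 1 the Beta mode is (α−1)/(α+β−2). With α+β = 40, the mode is (α−1)/38.
Set (α−1)/38 = 0.56 → α = 1 + 0.56·38 = 22.28.
β = 40 − α = 17.72.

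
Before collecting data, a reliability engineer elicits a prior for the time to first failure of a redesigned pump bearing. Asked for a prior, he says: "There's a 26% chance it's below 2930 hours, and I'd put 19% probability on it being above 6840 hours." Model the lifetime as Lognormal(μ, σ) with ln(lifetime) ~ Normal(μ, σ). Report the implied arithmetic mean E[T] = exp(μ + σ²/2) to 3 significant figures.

E[T] ≈ 4900 hours

If T ~ Lognormal(μ,σ) then ln T ~ Normal(μ,σ), so the p-quantile of ln T is μ + z_p·σ.
ln(2930) = 7.983 and ln(6840) = 8.831; z_{0.26} = -0.6433, z_{0.81} = 0.8779.
σ = (8.831 − 7.983)/(0.8779 − (-0.6433)) = 0.557.
μ = 7.983 − (-0.6433)·0.557 = 8.341.
E[T] = exp(μ + σ²/2) = exp(8.341 + 0.1553) = 4900 hours.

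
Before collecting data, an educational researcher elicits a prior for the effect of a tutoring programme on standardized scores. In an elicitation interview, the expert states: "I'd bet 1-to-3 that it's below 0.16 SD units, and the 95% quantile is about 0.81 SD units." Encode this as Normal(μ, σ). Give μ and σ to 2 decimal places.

The p-quantile of Normal(μ,σ) is μ + z_p·σ, with z_{0.25} = -0.6745 and z_{0.95} = 1.645.
Eliminate σ: μ = (z₂·x₁ − z₁·x₂)/(z₂ − z₁) = (1.645·0.16 − (-0.6745)·0.81)/2.319 = 0.35.
Then σ = (x₂ − x₁)/(z₂ − z₁) = (0.81 − 0.16)/2.319 = 0.28.

μ = 0.35, σ = 0.28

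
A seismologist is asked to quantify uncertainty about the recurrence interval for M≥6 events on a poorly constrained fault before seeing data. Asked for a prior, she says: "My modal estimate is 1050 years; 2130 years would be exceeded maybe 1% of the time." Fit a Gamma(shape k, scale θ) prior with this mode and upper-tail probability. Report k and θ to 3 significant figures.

k ≈ 10.8, θ ≈ 107

Gamma(k,θ) with k>1 has mode (k−1)θ, so θ = 1050/(k−1).
Need P(X < 2130) = 0.99 with θ tied to k this way. Start at k = 2, θ = 1050: P(X<2130) ≈ 0.602.
Too low — raise k to concentrate. Iterating converges to k ≈ 10.8.
Then θ = 1050/(10.8−1) ≈ 107.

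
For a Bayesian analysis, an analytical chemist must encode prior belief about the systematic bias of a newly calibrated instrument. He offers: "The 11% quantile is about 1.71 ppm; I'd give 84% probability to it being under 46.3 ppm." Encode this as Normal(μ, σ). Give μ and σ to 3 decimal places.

μ = 26.335, σ = 20.077

The p-quantile of Normal(μ,σ) is μ + z_p·σ, with z_{0.11} = -1.227 and z_{0.84} = 0.9945.
Eliminate σ: μ = (z₂·x₁ − z₁·x₂)/(z₂ − z₁) = (0.9945·1.71 − (-1.227)·46.3)/2.221 = 26.335.
Then σ = (x₂ − x₁)/(z₂ − z₁) = (46.3 − 1.71)/2.221 = 20.077.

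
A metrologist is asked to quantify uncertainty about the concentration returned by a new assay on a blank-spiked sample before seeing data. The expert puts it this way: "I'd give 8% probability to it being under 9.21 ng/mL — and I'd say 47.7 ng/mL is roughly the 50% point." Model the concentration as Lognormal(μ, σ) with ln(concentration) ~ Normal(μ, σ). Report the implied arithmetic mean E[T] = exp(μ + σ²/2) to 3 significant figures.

E[T] ≈ 94.6 ng/mL

If T ~ Lognormal(μ,σ) then ln T ~ Normal(μ,σ), so the p-quantile of ln T is μ + z_p·σ.
ln(9.21) = 2.22 and ln(47.7) = 3.865; z_{0.08} = -1.405, z_{0.5} = 0.
σ = (3.865 − 2.22)/(0 − (-1.405)) = 1.171.
μ = 2.22 − (-1.405)·1.171 = 3.865.
E[T] = exp(μ + σ²/2) = exp(3.865 + 0.6850) = 94.6 ng/mL.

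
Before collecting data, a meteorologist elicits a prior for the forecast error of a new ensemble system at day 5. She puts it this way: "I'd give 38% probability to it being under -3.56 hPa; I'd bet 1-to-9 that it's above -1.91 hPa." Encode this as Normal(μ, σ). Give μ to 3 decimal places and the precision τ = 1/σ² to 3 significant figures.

μ = -3.242, τ = 0.925

The p-quantile of Normal(μ,σ) is μ + z_p·σ, with z_{0.38} = -0.3055 and z_{0.9} = 1.282.
Eliminate σ: μ = (z₂·x₁ − z₁·x₂)/(z₂ − z₁) = (1.282·-3.56 − (-0.3055)·-1.91)/1.587 = -3.242.
Then σ = (x₂ − x₁)/(z₂ − z₁) = (-1.91 − -3.56)/1.587 = 1.040.
Precision τ = 1/σ² = 1/1.04² = 0.925.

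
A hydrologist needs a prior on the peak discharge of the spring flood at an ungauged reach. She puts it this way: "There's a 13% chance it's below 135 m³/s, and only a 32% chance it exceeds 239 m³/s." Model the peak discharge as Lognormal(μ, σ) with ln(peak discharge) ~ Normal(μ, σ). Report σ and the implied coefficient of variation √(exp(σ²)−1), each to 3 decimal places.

If T ~ Lognormal(μ,σ) then ln T ~ Normal(μ,σ), so the p-quantile of ln T is μ + z_p·σ.
ln(135) = 4.905 and ln(239) = 5.476; z_{0.13} = -1.126, z_{0.68} = 0.4677.
σ = (5.476 − 4.905)/(0.4677 − (-1.126)) = 0.358.
μ = 4.905 − (-1.126)·0.358 = 5.309.
CV = √(exp(σ²)−1) = √(exp(0.1284)−1) = 0.370.

σ ≈ 0.358, CV ≈ 0.370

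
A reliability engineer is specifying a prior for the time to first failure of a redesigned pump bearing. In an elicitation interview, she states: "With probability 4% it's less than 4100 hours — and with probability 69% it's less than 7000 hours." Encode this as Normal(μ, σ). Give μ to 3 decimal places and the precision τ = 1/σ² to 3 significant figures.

The p-quantile of Normal(μ,σ) is μ + z_p·σ, with z_{0.04} = -1.751 and z_{0.69} = 0.4959.
Eliminate σ: μ = (z₂·x₁ − z₁·x₂)/(z₂ − z₁) = (0.4959·4100 − (-1.751)·7000)/2.247 = 6359.919.
Then σ = (x₂ − x₁)/(z₂ − z₁) = (7000 − 4100)/2.247 = 1290.876.
Precision τ = 1/σ² = 1/1291² = 6e-07.

μ = 6359.919, τ = 6e-07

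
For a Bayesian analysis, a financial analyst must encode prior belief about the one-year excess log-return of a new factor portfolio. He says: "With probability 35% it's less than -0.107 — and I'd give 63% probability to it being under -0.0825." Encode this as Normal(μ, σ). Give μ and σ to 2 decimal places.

μ = -0.09, σ = 0.03

The p-quantile of Normal(μ,σ) is μ + z_p·σ, with z_{0.35} = -0.3853 and z_{0.63} = 0.3319.
Eliminate σ: μ = (z₂·x₁ − z₁·x₂)/(z₂ − z₁) = (0.3319·-0.107 − (-0.3853)·-0.0825)/0.7172 = -0.09.
Then σ = (x₂ − x₁)/(z₂ − z₁) = (-0.0825 − -0.107)/0.7172 = 0.03.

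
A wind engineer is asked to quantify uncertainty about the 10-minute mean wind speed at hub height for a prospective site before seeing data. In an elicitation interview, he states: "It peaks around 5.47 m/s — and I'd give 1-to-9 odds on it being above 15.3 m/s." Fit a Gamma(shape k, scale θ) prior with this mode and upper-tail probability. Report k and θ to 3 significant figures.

Gamma(k,θ) with k>1 has mode (k−1)θ, so θ = 5.47/(k−1).
Need P(X < 15.3) = 0.9 with θ tied to k this way. Start at k = 2, θ = 5.47: P(X<15.3) ≈ 0.768.
Too low — raise k to concentrate. Iterating converges to k ≈ 2.81.
Then θ = 5.47/(2.81−1) ≈ 3.03.

k ≈ 2.81, θ ≈ 3.03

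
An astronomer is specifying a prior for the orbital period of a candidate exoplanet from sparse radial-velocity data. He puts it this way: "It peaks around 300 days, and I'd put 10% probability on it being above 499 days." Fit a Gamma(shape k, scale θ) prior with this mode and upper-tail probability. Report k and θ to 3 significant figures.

Gamma(k,θ) with k>1 has mode (k−1)θ, so θ = 300/(k−1).
Need P(X < 499) = 0.9 with θ tied to k this way. Start at k = 2, θ = 300: P(X<499) ≈ 0.495.
Too low — raise k to concentrate. Iterating converges to k ≈ 8.29.
Then θ = 300/(8.29−1) ≈ 41.1.

k ≈ 8.29, θ ≈ 41.1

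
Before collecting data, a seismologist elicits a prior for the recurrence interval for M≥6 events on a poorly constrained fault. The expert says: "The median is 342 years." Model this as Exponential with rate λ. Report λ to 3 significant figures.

λ ≈ 0.00203

Exponential median = ln 2 / λ, so λ = ln 2 / 342.0 = 0.00203.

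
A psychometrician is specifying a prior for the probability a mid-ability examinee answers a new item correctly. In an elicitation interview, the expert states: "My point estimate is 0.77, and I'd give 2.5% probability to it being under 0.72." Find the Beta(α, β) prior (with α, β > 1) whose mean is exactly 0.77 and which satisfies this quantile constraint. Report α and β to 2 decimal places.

With mean 0.77 fixed, write α = 0.77s, β = 0.23s where s = α+β.
Need P(θ < 0.72) = 0.025 under Beta(0.77s, 0.23s). Normal approximation: (q−m)/√(m(1−m)/s) ≈ z_{0.025} = -1.96, so s ≈ 0.77·0.23·(-1.96)²/(0.72−0.77)² = 272.1.
At s = 272.1: P(θ<0.72) ≈ 0.029. Adjusting to match 0.025 gives s ≈ 290.63.
So α = 0.77·290.63 ≈ 223.78, β = 0.23·290.63 ≈ 66.84.

α ≈ 223.78, β ≈ 66.84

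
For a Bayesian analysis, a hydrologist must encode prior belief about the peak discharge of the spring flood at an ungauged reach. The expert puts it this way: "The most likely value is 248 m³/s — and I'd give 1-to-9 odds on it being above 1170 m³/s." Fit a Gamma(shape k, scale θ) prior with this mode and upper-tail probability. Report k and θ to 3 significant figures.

k ≈ 1.74, θ ≈ 334

Gamma(k,θ) with k>1 has mode (k−1)θ, so θ = 248/(k−1).
Need P(X < 1170) = 0.9 with θ tied to k this way. Start at k = 2, θ = 248: P(X<1170) ≈ 0.949.
Too high — lower k to spread out. Iterating converges to k ≈ 1.74.
Then θ = 248/(1.74−1) ≈ 334.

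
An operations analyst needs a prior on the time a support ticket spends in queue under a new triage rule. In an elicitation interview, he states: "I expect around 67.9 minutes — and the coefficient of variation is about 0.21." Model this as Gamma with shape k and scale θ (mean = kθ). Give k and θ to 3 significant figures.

k ≈ 22.7, θ ≈ 2.99

For Gamma(k, scale θ): mean = kθ, variance = kθ², so CV = 1/√k.
CV = 0.21, hence k = 1/CV² = 22.7.
Then θ = mean/k = 67.9/22.7 = 2.99.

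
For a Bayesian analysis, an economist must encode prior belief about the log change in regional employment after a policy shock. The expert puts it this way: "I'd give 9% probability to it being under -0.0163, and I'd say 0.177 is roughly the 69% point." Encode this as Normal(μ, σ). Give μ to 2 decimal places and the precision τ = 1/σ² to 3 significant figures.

The p-quantile of Normal(μ,σ) is μ + z_p·σ, with z_{0.09} = -1.341 and z_{0.69} = 0.4959.
Eliminate σ: μ = (z₂·x₁ − z₁·x₂)/(z₂ − z₁) = (0.4959·-0.0163 − (-1.341)·0.177)/1.837 = 0.12.
Then σ = (x₂ − x₁)/(z₂ − z₁) = (0.177 − -0.0163)/1.837 = 0.11.
Precision τ = 1/σ² = 1/0.1052² = 90.3.

μ = 0.12, τ = 90.3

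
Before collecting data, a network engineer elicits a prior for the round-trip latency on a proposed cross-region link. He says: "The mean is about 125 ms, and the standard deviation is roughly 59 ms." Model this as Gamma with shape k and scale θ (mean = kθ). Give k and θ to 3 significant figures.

For Gamma(k, scale θ): mean = kθ, variance = kθ², so CV = 1/√k.
CV = SD/mean = 59/125 = 0.472, hence k = 1/CV² = 4.49.
Then θ = mean/k = 125/4.49 = 27.8.

k ≈ 4.49, θ ≈ 27.8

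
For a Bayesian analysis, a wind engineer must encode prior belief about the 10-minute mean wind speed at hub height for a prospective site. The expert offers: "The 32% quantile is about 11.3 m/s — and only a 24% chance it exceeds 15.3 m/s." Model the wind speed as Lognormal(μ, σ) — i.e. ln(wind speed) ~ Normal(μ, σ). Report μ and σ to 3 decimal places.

μ ≈ 2.546, σ ≈ 0.258

If T ~ Lognormal(μ,σ) then ln T ~ Normal(μ,σ), so the p-quantile of ln T is μ + z_p·σ.
ln(11.3) = 2.425 and ln(15.3) = 2.728; z_{0.32} = -0.4677, z_{0.76} = 0.7063.
σ = (2.728 − 2.425)/(0.7063 − (-0.4677)) = 0.258.
μ = 2.425 − (-0.4677)·0.258 = 2.546.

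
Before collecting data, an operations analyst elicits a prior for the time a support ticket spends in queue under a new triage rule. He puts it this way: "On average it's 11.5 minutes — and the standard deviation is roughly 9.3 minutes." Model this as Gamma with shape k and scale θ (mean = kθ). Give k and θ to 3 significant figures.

k ≈ 1.53, θ ≈ 7.52

For Gamma(k, scale θ): mean = kθ, variance = kθ², so CV = 1/√k.
CV = SD/mean = 9.3/11.5 = 0.8087, hence k = 1/CV² = 1.53.
Then θ = mean/k = 11.5/1.53 = 7.52.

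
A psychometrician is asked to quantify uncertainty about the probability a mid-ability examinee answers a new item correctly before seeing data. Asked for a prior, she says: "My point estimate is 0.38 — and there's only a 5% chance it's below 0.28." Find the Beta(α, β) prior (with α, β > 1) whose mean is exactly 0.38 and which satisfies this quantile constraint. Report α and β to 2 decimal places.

With mean 0.38 fixed, write α = 0.38s, β = 0.62s where s = α+β.
Need P(θ < 0.28) = 0.05 under Beta(0.38s, 0.62s). Normal approximation: (q−m)/√(m(1−m)/s) ≈ z_{0.05} = -1.64, so s ≈ 0.38·0.62·(-1.64)²/(0.28−0.38)² = 63.7.
At s = 63.7: P(θ<0.28) ≈ 0.045. Adjusting to match 0.05 gives s ≈ 59.99.
So α = 0.38·59.99 ≈ 22.80, β = 0.62·59.99 ≈ 37.19.

α ≈ 22.80, β ≈ 37.19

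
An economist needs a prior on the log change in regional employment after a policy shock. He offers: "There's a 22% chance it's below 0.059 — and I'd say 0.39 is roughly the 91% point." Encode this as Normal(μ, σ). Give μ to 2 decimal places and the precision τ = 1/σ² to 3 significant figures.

μ = 0.18, τ = 40.7

For Normal(μ,σ), the p-quantile is μ + z_p·σ. Here z_{0.22} = -0.7722, z_{0.91} = 1.341.
So 0.059 = μ − 0.7722σ and 0.39 = μ + 1.341σ.
Subtracting: σ = (0.39 − 0.059)/(1.341 − (-0.7722)) = 0.16.
Then μ = 0.059 − (-0.7722)·0.16 = 0.18.
Precision τ = 1/σ² = 1/0.1567² = 40.7.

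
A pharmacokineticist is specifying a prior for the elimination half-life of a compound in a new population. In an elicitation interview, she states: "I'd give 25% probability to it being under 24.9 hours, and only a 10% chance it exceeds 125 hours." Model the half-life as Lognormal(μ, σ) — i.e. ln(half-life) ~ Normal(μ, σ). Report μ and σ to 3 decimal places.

μ ≈ 3.771, σ ≈ 0.825

If T ~ Lognormal(μ,σ) then ln T ~ Normal(μ,σ), so the p-quantile of ln T is μ + z_p·σ.
ln(24.9) = 3.215 and ln(125) = 4.828; z_{0.25} = -0.6745, z_{0.9} = 1.282.
σ = (4.828 − 3.215)/(1.282 − (-0.6745)) = 0.825.
μ = 3.215 − (-0.6745)·0.825 = 3.771.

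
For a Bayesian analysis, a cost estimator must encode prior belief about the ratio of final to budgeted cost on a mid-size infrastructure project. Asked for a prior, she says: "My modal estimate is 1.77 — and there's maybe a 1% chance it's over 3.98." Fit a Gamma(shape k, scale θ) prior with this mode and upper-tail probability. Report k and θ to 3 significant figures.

Gamma(k,θ) with k>1 has mode (k−1)θ, so θ = 1.77/(k−1).
Need P(X < 3.98) = 0.99 with θ tied to k this way. Start at k = 2, θ = 1.77: P(X<3.98) ≈ 0.657.
Too low — raise k to concentrate. Iterating converges to k ≈ 8.31.
Then θ = 1.77/(8.31−1) ≈ 0.242.

k ≈ 8.31, θ ≈ 0.242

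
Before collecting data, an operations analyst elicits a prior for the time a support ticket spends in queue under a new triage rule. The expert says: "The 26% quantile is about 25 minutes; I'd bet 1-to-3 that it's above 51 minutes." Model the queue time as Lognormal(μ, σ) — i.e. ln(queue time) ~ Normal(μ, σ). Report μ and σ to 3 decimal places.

μ ≈ 3.567, σ ≈ 0.541

If T ~ Lognormal(μ,σ) then ln T ~ Normal(μ,σ), so the p-quantile of ln T is μ + z_p·σ.
ln(25) = 3.219 and ln(51) = 3.932; z_{0.26} = -0.6433, z_{0.75} = 0.6745.
σ = (3.932 − 3.219)/(0.6745 − (-0.6433)) = 0.541.
μ = 3.219 − (-0.6433)·0.541 = 3.567.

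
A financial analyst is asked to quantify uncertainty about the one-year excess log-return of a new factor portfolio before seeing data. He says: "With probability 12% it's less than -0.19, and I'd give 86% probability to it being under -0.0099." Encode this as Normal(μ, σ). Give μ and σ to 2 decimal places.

For Normal(μ,σ), the p-quantile is μ + z_p·σ. Here z_{0.12} = -1.175, z_{0.86} = 1.08.
So -0.19 = μ − 1.175σ and -0.0099 = μ + 1.08σ.
Subtracting: σ = (-0.0099 − -0.19)/(1.08 − (-1.175)) = 0.08.
Then μ = -0.19 − (-1.175)·0.08 = -0.10.

μ = -0.10, σ = 0.08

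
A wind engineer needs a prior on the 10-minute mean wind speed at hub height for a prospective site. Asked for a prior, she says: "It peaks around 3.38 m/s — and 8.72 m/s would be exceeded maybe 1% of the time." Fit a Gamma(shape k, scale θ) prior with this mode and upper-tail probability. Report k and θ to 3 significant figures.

Gamma(k,θ) with k>1 has mode (k−1)θ, so θ = 3.38/(k−1).
Need P(X < 8.72) = 0.99 with θ tied to k this way. Start at k = 2, θ = 3.38: P(X<8.72) ≈ 0.729.
Too low — raise k to concentrate. Iterating converges to k ≈ 6.19.
Then θ = 3.38/(6.19−1) ≈ 0.651.

k ≈ 6.19, θ ≈ 0.651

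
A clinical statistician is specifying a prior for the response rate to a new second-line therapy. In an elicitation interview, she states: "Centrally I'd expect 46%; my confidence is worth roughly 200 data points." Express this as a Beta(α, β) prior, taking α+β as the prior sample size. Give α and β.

Under the effective-sample-size interpretation, Beta(α, β) has prior mean α/(α+β) and prior sample size α+β.
So α+β = 200 and α/(α+β) = 0.46, giving α = 0.46·200 = 92 and β = 200 − 92 = 108.

α = 92, β = 108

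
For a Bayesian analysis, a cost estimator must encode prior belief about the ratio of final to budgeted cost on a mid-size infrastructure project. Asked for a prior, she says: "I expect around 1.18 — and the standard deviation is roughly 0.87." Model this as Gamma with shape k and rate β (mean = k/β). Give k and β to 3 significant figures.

k ≈ 1.84, β ≈ 1.56

For Gamma(k, rate β): mean = k/β, variance = k/β², so CV = 1/√k.
CV = SD/mean = 0.87/1.18 = 0.7373, hence k = 1/CV² = 1.84.
Then β = k/mean = 1.84/1.18 = 1.56.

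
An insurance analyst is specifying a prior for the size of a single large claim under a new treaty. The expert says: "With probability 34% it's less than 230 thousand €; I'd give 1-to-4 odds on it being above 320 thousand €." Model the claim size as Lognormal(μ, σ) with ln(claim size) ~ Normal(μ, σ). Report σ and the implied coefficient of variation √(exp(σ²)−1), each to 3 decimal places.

If T ~ Lognormal(μ,σ) then ln T ~ Normal(μ,σ), so the p-quantile of ln T is μ + z_p·σ.
ln(230) = 5.438 and ln(320) = 5.768; z_{0.34} = -0.4125, z_{0.8} = 0.8416.
σ = (5.768 − 5.438)/(0.8416 − (-0.4125)) = 0.263.
μ = 5.438 − (-0.4125)·0.263 = 5.547.
CV = √(exp(σ²)−1) = √(exp(0.0693)−1) = 0.268.

σ ≈ 0.263, CV ≈ 0.268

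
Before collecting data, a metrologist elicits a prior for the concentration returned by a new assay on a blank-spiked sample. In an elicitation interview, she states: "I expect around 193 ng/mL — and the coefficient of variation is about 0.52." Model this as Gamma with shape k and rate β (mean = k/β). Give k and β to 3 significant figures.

For Gamma(k, rate β): mean = k/β, variance = k/β², so CV = 1/√k.
CV = 0.52, hence k = 1/CV² = 3.7.
Then β = k/mean = 3.7/193 = 0.0192.

k ≈ 3.7, β ≈ 0.0192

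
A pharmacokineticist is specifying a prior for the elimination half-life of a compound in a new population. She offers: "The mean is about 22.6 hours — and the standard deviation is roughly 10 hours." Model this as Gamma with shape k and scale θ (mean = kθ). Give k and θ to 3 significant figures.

k ≈ 5.11, θ ≈ 4.42

For Gamma(k, scale θ): mean = kθ, variance = kθ², so CV = 1/√k.
CV = SD/mean = 10/22.6 = 0.4425, hence k = 1/CV² = 5.11.
Then θ = mean/k = 22.6/5.11 = 4.42.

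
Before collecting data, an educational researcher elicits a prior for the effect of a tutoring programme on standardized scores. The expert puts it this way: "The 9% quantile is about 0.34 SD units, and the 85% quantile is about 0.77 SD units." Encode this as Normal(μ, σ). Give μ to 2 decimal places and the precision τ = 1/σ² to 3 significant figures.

μ = 0.58, τ = 30.6

For Normal(μ,σ), the p-quantile is μ + z_p·σ. Here z_{0.09} = -1.341, z_{0.85} = 1.036.
So 0.34 = μ − 1.341σ and 0.77 = μ + 1.036σ.
Subtracting: σ = (0.77 − 0.34)/(1.036 − (-1.341)) = 0.18.
Then μ = 0.34 − (-1.341)·0.18 = 0.58.
Precision τ = 1/σ² = 1/0.1809² = 30.6.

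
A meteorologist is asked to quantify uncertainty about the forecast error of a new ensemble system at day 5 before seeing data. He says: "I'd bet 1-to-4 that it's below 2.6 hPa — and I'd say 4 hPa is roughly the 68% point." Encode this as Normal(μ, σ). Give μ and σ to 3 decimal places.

For Normal(μ,σ), the p-quantile is μ + z_p·σ. Here z_{0.2} = -0.8416, z_{0.68} = 0.4677.
So 2.6 = μ − 0.8416σ and 4 = μ + 0.4677σ.
Subtracting: σ = (4 − 2.6)/(0.4677 − (-0.8416)) = 1.069.
Then μ = 2.6 − (-0.8416)·1.069 = 3.500.

μ = 3.500, σ = 1.069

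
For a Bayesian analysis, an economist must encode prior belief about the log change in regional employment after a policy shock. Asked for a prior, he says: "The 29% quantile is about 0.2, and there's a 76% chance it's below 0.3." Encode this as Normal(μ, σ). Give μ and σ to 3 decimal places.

The p-quantile of Normal(μ,σ) is μ + z_p·σ, with z_{0.29} = -0.5534 and z_{0.76} = 0.7063.
Eliminate σ: μ = (z₂·x₁ − z₁·x₂)/(z₂ − z₁) = (0.7063·0.2 − (-0.5534)·0.3)/1.26 = 0.244.
Then σ = (x₂ − x₁)/(z₂ − z₁) = (0.3 − 0.2)/1.26 = 0.079.

μ = 0.244, σ = 0.079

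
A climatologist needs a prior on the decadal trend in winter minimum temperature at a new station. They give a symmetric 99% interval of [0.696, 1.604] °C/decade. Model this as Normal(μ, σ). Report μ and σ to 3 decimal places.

A symmetric 99% interval runs μ ± z·σ with z = 2.576.
Half-width = 0.454, so σ = 0.454/2.576 = 0.176.
μ is the interval midpoint, 1.150.

μ = 1.150, σ = 0.176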